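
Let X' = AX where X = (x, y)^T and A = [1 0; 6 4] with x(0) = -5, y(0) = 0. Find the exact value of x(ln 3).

-15

A = [[1,0],[6,4]]; eigenvalues λ = 4, 1.
Eigenvectors: (0,-1) for λ=4, (1,-2) for λ=1.
From the initial condition, c_1 = 10, c_2 = -5.
x(ln 3) = (10)(3^4)(0) + (-5)(3^1)(1) = -15.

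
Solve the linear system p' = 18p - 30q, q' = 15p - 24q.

Coefficient matrix A = [[18, -30], [15, -24]].
Characteristic polynomial det(A - λI) = λ^2 + 6λ + 18 = 0.
Eigenvalues λ = -3 ± 3i (complex conjugate pair).
For λ=-3+3i: an eigenvector is (-1,-1) - i(3,2) = (-1 - 3i, -1 - 2i).
A real fundamental pair from Re and Im of e^((-3+3i)t)v: X_1 = e^(-3t)(cos(3t)·(-1,-1) + sin(3t)·(3,2)), X_2 = e^(-3t)(sin(3t)·(-1,-1) - cos(3t)·(3,2)).
General solution: c_1X_1 + c_2X_2.

p(t) = 3c_1e^(-3t)sin(3t) - c_1e^(-3t)cos(3t) - c_2e^(-3t)sin(3t) - 3c_2e^(-3t)cos(3t), q(t) = 2c_1e^(-3t)sin(3t) - c_1e^(-3t)cos(3t) - c_2e^(-3t)sin(3t) - 2c_2e^(-3t)cos(3t)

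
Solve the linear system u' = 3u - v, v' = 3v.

Coefficient matrix A = [[3, -1], [0, 3]].
Characteristic polynomial det(A - λI) = λ^2 - 6λ + 9 = 0.
Single eigenvalue λ = 3 with algebraic multiplicity 2.
Eigenvector v = (1,0); generalized eigenvector w with (A-λI)w=v is (-3,-1).
General solution: e^(3t)[c_1·v + c_2·(t·v + w)].

u(t) = c_1e^(3t) + c_2te^(3t) - 3c_2e^(3t), v(t) = -c_2e^(3t)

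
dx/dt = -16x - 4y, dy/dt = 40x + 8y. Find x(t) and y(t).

x(t) = -C_1e^(-4t)cos(4t) - C_2e^(-4t)sin(4t), y(t) = -C_1e^(-4t)sin(4t) + 3C_1e^(-4t)cos(4t) + 3C_2e^(-4t)sin(4t) + C_2e^(-4t)cos(4t)

Coefficient matrix A = [[-16, -4], [40, 8]].
Characteristic polynomial det(A - λI) = λ^2 + 8λ + 32 = 0.
Eigenvalues λ = -4 ± 4i (complex conjugate pair).
For λ=-4+4i: an eigenvector is (-1,3) - i(0,-1) = (-1, 3 + i).
A real fundamental pair from Re and Im of e^((-4+4i)t)v: X_1 = e^(-4t)(cos(4t)·(-1,3) + sin(4t)·(0,-1)), X_2 = e^(-4t)(sin(4t)·(-1,3) - cos(4t)·(0,-1)).
General solution: C_1X_1 + C_2X_2.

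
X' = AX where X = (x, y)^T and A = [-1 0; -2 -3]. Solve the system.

x(t) = C_2e^(-t), y(t) = C_1e^(-3t) - C_2e^(-t)

Coefficient matrix A = [[-1, 0], [-2, -3]].
Characteristic polynomial det(A - λI) = λ^2 + 4λ + 3 = 0.
Eigenvalues λ = -3, -1.
For λ=-3: (A-λI) row 1 is [2, 0], so an eigenvector is (0, 1).
For λ=-1: (A-λI) row 2 is [-2, -2], so an eigenvector is (1, -1).
General solution: C_1e^(-3t)(0,1) + C_2e^(-t)(1,-1).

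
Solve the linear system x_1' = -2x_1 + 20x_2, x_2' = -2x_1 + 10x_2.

x_1(t) = -K_1e^(4t)sin(2t) - 3K_1e^(4t)cos(2t) - 3K_2e^(4t)sin(2t) + K_2e^(4t)cos(2t), x_2(t) = -K_1e^(4t)cos(2t) - K_2e^(4t)sin(2t)

Coefficient matrix A = [[-2, 20], [-2, 10]].
Characteristic polynomial det(A - λI) = λ^2 - 8λ + 20 = 0.
Eigenvalues λ = 4 ± 2i (complex conjugate pair).
For λ=4+2i: an eigenvector is (-3,-1) - i(-1,0) = (-3 + i, -1).
A real fundamental pair from Re and Im of e^((4+2i)t)v: X_1 = e^(4t)(cos(2t)·(-3,-1) + sin(2t)·(-1,0)), X_2 = e^(4t)(sin(2t)·(-3,-1) - cos(2t)·(-1,0)).
General solution: K_1X_1 + K_2X_2.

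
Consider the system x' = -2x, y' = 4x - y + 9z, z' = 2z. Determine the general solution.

Coefficient matrix A = [[-2, 0, 0], [4, -1, 9], [0, 0, 2]].
det(A - λI) = 0 gives eigenvalues λ = -2, -1, 2.
For λ=-2: eigenvector (1,-4,0).
For λ=-1: eigenvector (0,1,0).
For λ=2: eigenvector (0,3,1).
General solution: K_1e^(-2t)(1,-4,0) + K_2e^(-t)(0,1,0) + K_3e^(2t)(0,3,1).

x(t) = K_1e^(-2t), y(t) = -4K_1e^(-2t) + K_2e^(-t) + 3K_3e^(2t), z(t) = K_3e^(2t)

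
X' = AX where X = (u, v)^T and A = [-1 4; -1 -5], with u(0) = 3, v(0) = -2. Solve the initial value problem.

u(t) = -2te^(-3t) + 3e^(-3t), v(t) = te^(-3t) - 2e^(-3t)

Coefficient matrix A = [[-1, 4], [-1, -5]].
Characteristic polynomial det(A - λI) = λ^2 + 6λ + 9 = 0.
Single eigenvalue λ = -3 with algebraic multiplicity 2.
Eigenvector v = (-2,1); generalized eigenvector w with (A-λI)w=v is (-1,0).
General solution: e^(-3t)[K_1·v + K_2·(t·v + w)].
Applying u(0)=3, v(0)=-2 gives K_1=-2, K_2=1.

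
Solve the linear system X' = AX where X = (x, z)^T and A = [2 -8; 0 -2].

x(t) = C_1e^(2t) + 2C_2e^(-2t), z(t) = C_2e^(-2t)

Coefficient matrix A = [[2, -8], [0, -2]].
Characteristic polynomial det(A - λI) = λ^2 - 4 = 0.
Eigenvalues λ = 2, -2.
For λ=2: (A-λI) row 1 is [0, -8], so an eigenvector is (1, 0).
For λ=-2: (A-λI) row 1 is [4, -8], so an eigenvector is (2, 1).
General solution: C_1e^(2t)(1,0) + C_2e^(-2t)(2,1).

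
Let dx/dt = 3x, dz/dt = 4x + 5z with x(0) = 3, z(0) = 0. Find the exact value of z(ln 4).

5760

A = [[3,0],[4,5]]; eigenvalues λ = 5, 3.
Eigenvectors: (0,1) for λ=5, (-1,2) for λ=3.
From the initial condition, c_1 = 6, c_2 = -3.
z(ln 4) = (6)(4^5)(1) + (-3)(4^3)(2) = 5760.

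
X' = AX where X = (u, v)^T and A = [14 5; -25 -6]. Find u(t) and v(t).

u(t) = -K_1e^(4t)cos(5t) - K_2e^(4t)sin(5t), v(t) = K_1e^(4t)sin(5t) + 2K_1e^(4t)cos(5t) + 2K_2e^(4t)sin(5t) - K_2e^(4t)cos(5t)

Coefficient matrix A = [[14, 5], [-25, -6]].
Characteristic polynomial det(A - λI) = λ^2 - 8λ + 41 = 0.
Eigenvalues λ = 4 ± 5i (complex conjugate pair).
For λ=4+5i: an eigenvector is (-1,2) - i(0,1) = (-1, 2 - i).
A real fundamental pair from Re and Im of e^((4+5i)t)v: X_1 = e^(4t)(cos(5t)·(-1,2) + sin(5t)·(0,1)), X_2 = e^(4t)(sin(5t)·(-1,2) - cos(5t)·(0,1)).
General solution: K_1X_1 + K_2X_2.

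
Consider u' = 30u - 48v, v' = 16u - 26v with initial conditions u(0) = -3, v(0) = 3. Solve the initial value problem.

u(t) = -30e^(6t) + 27e^(-2t), v(t) = -15e^(6t) + 18e^(-2t)

Coefficient matrix A = [[30, -48], [16, -26]].
Characteristic polynomial det(A - λI) = λ^2 - 4λ - 12 = 0.
Eigenvalues λ = -2, 6.
For λ=-2: (A-λI) row 1 is [32, -48], so an eigenvector is (-3, -2).
For λ=6: (A-λI) row 1 is [24, -48], so an eigenvector is (2, 1).
General solution: c_1e^(-2t)(-3,-2) + c_2e^(6t)(2,1).
Applying u(0)=-3, v(0)=3 gives c_1=-9, c_2=-15.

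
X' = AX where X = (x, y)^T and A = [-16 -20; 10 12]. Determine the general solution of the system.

x(t) = -3c_1e^(-2t)sin(2t) - c_1e^(-2t)cos(2t) - c_2e^(-2t)sin(2t) + 3c_2e^(-2t)cos(2t), y(t) = 2c_1e^(-2t)sin(2t) + c_1e^(-2t)cos(2t) + c_2e^(-2t)sin(2t) - 2c_2e^(-2t)cos(2t)

Coefficient matrix A = [[-16, -20], [10, 12]].
Characteristic polynomial det(A - λI) = λ^2 + 4λ + 8 = 0.
Eigenvalues λ = -2 ± 2i (complex conjugate pair).
For λ=-2+2i: an eigenvector is (-1,1) - i(-3,2) = (-1 + 3i, 1 - 2i).
A real fundamental pair from Re and Im of e^((-2+2i)t)v: X_1 = e^(-2t)(cos(2t)·(-1,1) + sin(2t)·(-3,2)), X_2 = e^(-2t)(sin(2t)·(-1,1) - cos(2t)·(-3,2)).
General solution: c_1X_1 + c_2X_2.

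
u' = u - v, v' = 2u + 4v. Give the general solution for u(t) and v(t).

u(t) = c_1e^(2t) - c_2e^(3t), v(t) = -c_1e^(2t) + 2c_2e^(3t)

Coefficient matrix A = [[1, -1], [2, 4]].
Characteristic polynomial det(A - λI) = λ^2 - 5λ + 6 = 0.
Eigenvalues λ = 2, 3.
For λ=2: (A-λI) row 1 is [-1, -1], so an eigenvector is (1, -1).
For λ=3: (A-λI) row 1 is [-2, -1], so an eigenvector is (-1, 2).
General solution: c_1e^(2t)(1,-1) + c_2e^(3t)(-1,2).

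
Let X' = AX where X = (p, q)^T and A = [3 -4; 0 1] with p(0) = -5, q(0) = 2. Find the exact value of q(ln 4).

8

A = [[3,-4],[0,1]]; eigenvalues λ = 3, 1.
Eigenvectors: (1,0) for λ=3, (2,1) for λ=1.
From the initial condition, c_1 = -9, c_2 = 2.
q(ln 4) = (-9)(4^3)(0) + (2)(4^1)(1) = 8.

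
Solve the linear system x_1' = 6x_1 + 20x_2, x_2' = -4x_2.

x_1(t) = c_1e^(6t) + 2c_2e^(-4t), x_2(t) = -c_2e^(-4t)

Coefficient matrix A = [[6, 20], [0, -4]].
Characteristic polynomial det(A - λI) = λ^2 - 2λ - 24 = 0.
Eigenvalues λ = 6, -4.
For λ=6: (A-λI) row 1 is [0, 20], so an eigenvector is (1, 0).
For λ=-4: (A-λI) row 1 is [10, 20], so an eigenvector is (2, -1).
General solution: c_1e^(6t)(1,0) + c_2e^(-4t)(2,-1).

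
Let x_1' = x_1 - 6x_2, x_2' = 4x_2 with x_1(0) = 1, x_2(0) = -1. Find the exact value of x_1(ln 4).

508

A = [[1,-6],[0,4]]; eigenvalues λ = 4, 1.
Eigenvectors: (2,-1) for λ=4, (1,0) for λ=1.
From the initial condition, c_1 = 1, c_2 = -1.
x_1(ln 4) = (1)(4^4)(2) + (-1)(4^1)(1) = 508.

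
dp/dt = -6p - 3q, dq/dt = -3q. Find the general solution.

p(t) = -C_1e^(-6t) + C_2e^(-3t), q(t) = -C_2e^(-3t)

Coefficient matrix A = [[-6, -3], [0, -3]].
Characteristic polynomial det(A - λI) = λ^2 + 9λ + 18 = 0.
Eigenvalues λ = -6, -3.
For λ=-6: (A-λI) row 1 is [0, -3], so an eigenvector is (-1, 0).
For λ=-3: (A-λI) row 1 is [-3, -3], so an eigenvector is (1, -1).
General solution: C_1e^(-6t)(-1,0) + C_2e^(-3t)(1,-1).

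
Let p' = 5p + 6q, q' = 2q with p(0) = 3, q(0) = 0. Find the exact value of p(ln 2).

A = [[5,6],[0,2]]; eigenvalues λ = 5, 2.
Eigenvectors: (1,0) for λ=5, (-2,1) for λ=2.
From the initial condition, c_1 = 3, c_2 = 0.
p(ln 2) = (3)(2^5)(1) + (0)(2^2)(-2) = 96.

96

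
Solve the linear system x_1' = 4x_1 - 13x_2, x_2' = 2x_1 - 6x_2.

Coefficient matrix A = [[4, -13], [2, -6]].
Characteristic polynomial det(A - λI) = λ^2 + 2λ + 2 = 0.
Eigenvalues λ = -1 ± i (complex conjugate pair).
For λ=-1+i: an eigenvector is (-2,-1) - i(3,1) = (-2 - 3i, -1 - i).
A real fundamental pair from Re and Im of e^((-1+i)t)v: X_1 = e^(-t)(cos(t)·(-2,-1) + sin(t)·(3,1)), X_2 = e^(-t)(sin(t)·(-2,-1) - cos(t)·(3,1)).
General solution: C_1X_1 + C_2X_2.

x_1(t) = 3C_1e^(-t)sin(t) - 2C_1e^(-t)cos(t) - 2C_2e^(-t)sin(t) - 3C_2e^(-t)cos(t), x_2(t) = C_1e^(-t)sin(t) - C_1e^(-t)cos(t) - C_2e^(-t)sin(t) - C_2e^(-t)cos(t)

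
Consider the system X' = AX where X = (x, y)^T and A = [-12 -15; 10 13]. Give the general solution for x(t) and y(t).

x(t) = -C_1e^(3t) - 3C_2e^(-2t), y(t) = C_1e^(3t) + 2C_2e^(-2t)

Coefficient matrix A = [[-12, -15], [10, 13]].
Characteristic polynomial det(A - λI) = λ^2 - λ - 6 = 0.
Eigenvalues λ = 3, -2.
For λ=3: (A-λI) row 1 is [-15, -15], so an eigenvector is (-1, 1).
For λ=-2: (A-λI) row 1 is [-10, -15], so an eigenvector is (-3, 2).
General solution: C_1e^(3t)(-1,1) + C_2e^(-2t)(-3,2).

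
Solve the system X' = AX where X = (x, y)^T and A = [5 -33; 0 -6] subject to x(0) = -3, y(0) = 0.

Coefficient matrix A = [[5, -33], [0, -6]].
Characteristic polynomial det(A - λI) = λ^2 + λ - 30 = 0.
Eigenvalues λ = 5, -6.
For λ=5: (A-λI) row 1 is [0, -33], so an eigenvector is (1, 0).
For λ=-6: (A-λI) row 1 is [11, -33], so an eigenvector is (-3, -1).
General solution: K_1e^(5t)(1,0) + K_2e^(-6t)(-3,-1).
Applying x(0)=-3, y(0)=0 gives K_1=-3, K_2=0.

x(t) = -3e^(5t), y(t) = 0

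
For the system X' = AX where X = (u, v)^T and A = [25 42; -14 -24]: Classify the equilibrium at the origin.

saddle

A = [[25,42],[-14,-24]]; det(A-λI) = λ^2 - λ - 12.
λ = 4, -3: opposite signs.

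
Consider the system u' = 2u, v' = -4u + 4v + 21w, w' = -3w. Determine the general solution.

u(t) = K_1e^(2t), v(t) = 2K_1e^(2t) + K_2e^(4t) - 3K_3e^(-3t), w(t) = K_3e^(-3t)

Coefficient matrix A = [[2, 0, 0], [-4, 4, 21], [0, 0, -3]].
det(A - λI) = 0 gives eigenvalues λ = 2, 4, -3.
For λ=2: eigenvector (1,2,0).
For λ=4: eigenvector (0,1,0).
For λ=-3: eigenvector (0,-3,1).
General solution: K_1e^(2t)(1,2,0) + K_2e^(4t)(0,1,0) + K_3e^(-3t)(0,-3,1).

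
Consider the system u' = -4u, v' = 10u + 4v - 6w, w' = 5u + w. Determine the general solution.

u(t) = -C_1e^(-4t), v(t) = 2C_1e^(-4t) + C_2e^(4t) + 2C_3e^(t), w(t) = C_1e^(-4t) + C_3e^(t)

Coefficient matrix A = [[-4, 0, 0], [10, 4, -6], [5, 0, 1]].
det(A - λI) = 0 gives eigenvalues λ = -4, 4, 1.
For λ=-4: eigenvector (-1,2,1).
For λ=4: eigenvector (0,1,0).
For λ=1: eigenvector (0,2,1).
General solution: C_1e^(-4t)(-1,2,1) + C_2e^(4t)(0,1,0) + C_3e^(t)(0,2,1).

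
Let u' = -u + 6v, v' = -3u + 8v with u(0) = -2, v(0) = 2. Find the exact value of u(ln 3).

1386

A = [[-1,6],[-3,8]]; eigenvalues λ = 2, 5.
Eigenvectors: (2,1) for λ=2, (1,1) for λ=5.
From the initial condition, c_1 = -4, c_2 = 6.
u(ln 3) = (-4)(3^2)(2) + (6)(3^5)(1) = 1386.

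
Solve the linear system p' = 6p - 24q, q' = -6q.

p(t) = 2C_1e^(-6t) - C_2e^(6t), q(t) = C_1e^(-6t)

Coefficient matrix A = [[6, -24], [0, -6]].
Characteristic polynomial det(A - λI) = λ^2 - 36 = 0.
Eigenvalues λ = -6, 6.
For λ=-6: (A-λI) row 1 is [12, -24], so an eigenvector is (2, 1).
For λ=6: (A-λI) row 1 is [0, -24], so an eigenvector is (-1, 0).
General solution: C_1e^(-6t)(2,1) + C_2e^(6t)(-1,0).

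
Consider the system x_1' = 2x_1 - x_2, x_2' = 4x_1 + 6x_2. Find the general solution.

Coefficient matrix A = [[2, -1], [4, 6]].
Characteristic polynomial det(A - λI) = λ^2 - 8λ + 16 = 0.
Single eigenvalue λ = 4 with algebraic multiplicity 2.
Eigenvector v = (1,-2); generalized eigenvector w with (A-λI)w=v is (-1,1).
General solution: e^(4t)[C_1·v + C_2·(t·v + w)].

x_1(t) = C_1e^(4t) + C_2te^(4t) - C_2e^(4t), x_2(t) = -2C_1e^(4t) - 2C_2te^(4t) + C_2e^(4t)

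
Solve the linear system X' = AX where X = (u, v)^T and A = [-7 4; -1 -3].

u(t) = 2K_1e^(-5t) + 2K_2te^(-5t) - 3K_2e^(-5t), v(t) = K_1e^(-5t) + K_2te^(-5t) - K_2e^(-5t)

Coefficient matrix A = [[-7, 4], [-1, -3]].
Characteristic polynomial det(A - λI) = λ^2 + 10λ + 25 = 0.
Single eigenvalue λ = -5 with algebraic multiplicity 2.
Eigenvector v = (2,1); generalized eigenvector w with (A-λI)w=v is (-3,-1).
General solution: e^(-5t)[K_1·v + K_2·(t·v + w)].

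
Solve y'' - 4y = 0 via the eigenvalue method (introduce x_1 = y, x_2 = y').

y(t) = K_1e^(-2t) + K_2e^(2t)

Let x_1 = y, x_2 = y'. Then x_1' = x_2 and x_2' = 4x_1.
A = [[0,1],[4,0]]; det(A-λI) = λ^2 - 4.
Eigenvalues λ = -2, 2 with eigenvectors (1,-2), (1,2).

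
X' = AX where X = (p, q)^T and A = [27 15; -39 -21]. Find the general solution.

p(t) = 2C_1e^(3t)sin(3t) - C_1e^(3t)cos(3t) - C_2e^(3t)sin(3t) - 2C_2e^(3t)cos(3t), q(t) = -3C_1e^(3t)sin(3t) + 2C_1e^(3t)cos(3t) + 2C_2e^(3t)sin(3t) + 3C_2e^(3t)cos(3t)

Coefficient matrix A = [[27, 15], [-39, -21]].
Characteristic polynomial det(A - λI) = λ^2 - 6λ + 18 = 0.
Eigenvalues λ = 3 ± 3i (complex conjugate pair).
For λ=3+3i: an eigenvector is (-1,2) - i(2,-3) = (-1 - 2i, 2 + 3i).
A real fundamental pair from Re and Im of e^((3+3i)t)v: X_1 = e^(3t)(cos(3t)·(-1,2) + sin(3t)·(2,-3)), X_2 = e^(3t)(sin(3t)·(-1,2) - cos(3t)·(2,-3)).
General solution: C_1X_1 + C_2X_2.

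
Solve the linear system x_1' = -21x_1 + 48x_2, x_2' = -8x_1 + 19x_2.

Coefficient matrix A = [[-21, 48], [-8, 19]].
Characteristic polynomial det(A - λI) = λ^2 + 2λ - 15 = 0.
Eigenvalues λ = -5, 3.
For λ=-5: (A-λI) row 1 is [-16, 48], so an eigenvector is (-3, -1).
For λ=3: (A-λI) row 1 is [-24, 48], so an eigenvector is (-2, -1).
General solution: K_1e^(-5t)(-3,-1) + K_2e^(3t)(-2,-1).

x_1(t) = -3K_1e^(-5t) - 2K_2e^(3t), x_2(t) = -K_1e^(-5t) - K_2e^(3t)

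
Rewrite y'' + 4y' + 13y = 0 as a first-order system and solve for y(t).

Let x_1 = y, x_2 = y'. Then x_1' = x_2 and x_2' = -13x_1 - 4x_2.
A = [[0,1],[-13,-4]]; det(A-λI) = λ^2 + 4λ + 13.
Eigenvalues λ = -2 ± 3i.

y(t) = c_1e^(-2t)cos(3t) + c_2e^(-2t)sin(3t)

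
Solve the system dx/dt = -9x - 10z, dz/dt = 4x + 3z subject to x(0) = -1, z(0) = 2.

x(t) = -7e^(-3t)sin(2t) - e^(-3t)cos(2t), z(t) = 4e^(-3t)sin(2t) + 2e^(-3t)cos(2t)

Coefficient matrix A = [[-9, -10], [4, 3]].
Characteristic polynomial det(A - λI) = λ^2 + 6λ + 13 = 0.
Eigenvalues λ = -3 ± 2i (complex conjugate pair).
For λ=-3+2i: an eigenvector is (-2,1) - i(1,-1) = (-2 - i, 1 + i).
A real fundamental pair from Re and Im of e^((-3+2i)t)v: X_1 = e^(-3t)(cos(2t)·(-2,1) + sin(2t)·(1,-1)), X_2 = e^(-3t)(sin(2t)·(-2,1) - cos(2t)·(1,-1)).
General solution: K_1X_1 + K_2X_2.
Applying x(0)=-1, z(0)=2 gives K_1=-1, K_2=3.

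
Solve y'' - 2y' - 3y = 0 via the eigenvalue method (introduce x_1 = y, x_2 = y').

y(t) = K_1e^(3t) + K_2e^(-t)

Let x_1 = y, x_2 = y'. Then x_1' = x_2 and x_2' = 3x_1 + 2x_2.
A = [[0,1],[3,2]]; det(A-λI) = λ^2 - 2λ - 3.
Eigenvalues λ = 3, -1 with eigenvectors (1,3), (1,-1).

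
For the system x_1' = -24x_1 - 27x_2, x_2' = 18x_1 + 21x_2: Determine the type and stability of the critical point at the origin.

saddle

A = [[-24,-27],[18,21]]; det(A-λI) = λ^2 + 3λ - 18.
λ = 3, -6: opposite signs.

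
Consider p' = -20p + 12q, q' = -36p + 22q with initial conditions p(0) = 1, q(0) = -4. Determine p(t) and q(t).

Coefficient matrix A = [[-20, 12], [-36, 22]].
Characteristic polynomial det(A - λI) = λ^2 - 2λ - 8 = 0.
Eigenvalues λ = 4, -2.
For λ=4: (A-λI) row 1 is [-24, 12], so an eigenvector is (1, 2).
For λ=-2: (A-λI) row 1 is [-18, 12], so an eigenvector is (2, 3).
General solution: c_1e^(4t)(1,2) + c_2e^(-2t)(2,3).
Applying p(0)=1, q(0)=-4 gives c_1=-11, c_2=6.

p(t) = -11e^(4t) + 12e^(-2t), q(t) = -22e^(4t) + 18e^(-2t)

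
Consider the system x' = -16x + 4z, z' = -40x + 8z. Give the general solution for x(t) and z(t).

Coefficient matrix A = [[-16, 4], [-40, 8]].
Characteristic polynomial det(A - λI) = λ^2 + 8λ + 32 = 0.
Eigenvalues λ = -4 ± 4i (complex conjugate pair).
For λ=-4+4i: an eigenvector is (-1,-3) - i(0,1) = (-1, -3 - i).
A real fundamental pair from Re and Im of e^((-4+4i)t)v: X_1 = e^(-4t)(cos(4t)·(-1,-3) + sin(4t)·(0,1)), X_2 = e^(-4t)(sin(4t)·(-1,-3) - cos(4t)·(0,1)).
General solution: K_1X_1 + K_2X_2.

x(t) = -K_1e^(-4t)cos(4t) - K_2e^(-4t)sin(4t), z(t) = K_1e^(-4t)sin(4t) - 3K_1e^(-4t)cos(4t) - 3K_2e^(-4t)sin(4t) - K_2e^(-4t)cos(4t)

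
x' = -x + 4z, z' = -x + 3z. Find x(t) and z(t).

x(t) = 2K_1e^(t) + 2K_2te^(t) + K_2e^(t), z(t) = K_1e^(t) + K_2te^(t) + K_2e^(t)

Coefficient matrix A = [[-1, 4], [-1, 3]].
Characteristic polynomial det(A - λI) = λ^2 - 2λ + 1 = 0.
Single eigenvalue λ = 1 with algebraic multiplicity 2.
Eigenvector v = (2,1); generalized eigenvector w with (A-λI)w=v is (1,1).
General solution: e^(t)[K_1·v + K_2·(t·v + w)].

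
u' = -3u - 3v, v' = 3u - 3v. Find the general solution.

Coefficient matrix A = [[-3, -3], [3, -3]].
Characteristic polynomial det(A - λI) = λ^2 + 6λ + 18 = 0.
Eigenvalues λ = -3 ± 3i (complex conjugate pair).
For λ=-3+3i: an eigenvector is (0,1) - i(-1,0) = (0 + i, 1).
A real fundamental pair from Re and Im of e^((-3+3i)t)v: X_1 = e^(-3t)(cos(3t)·(0,1) + sin(3t)·(-1,0)), X_2 = e^(-3t)(sin(3t)·(0,1) - cos(3t)·(-1,0)).
General solution: K_1X_1 + K_2X_2.

u(t) = -K_1e^(-3t)sin(3t) + K_2e^(-3t)cos(3t), v(t) = K_1e^(-3t)cos(3t) + K_2e^(-3t)sin(3t)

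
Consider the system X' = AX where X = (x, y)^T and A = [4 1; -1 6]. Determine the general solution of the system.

x(t) = -C_1e^(5t) - C_2te^(5t) + 3C_2e^(5t), y(t) = -C_1e^(5t) - C_2te^(5t) + 2C_2e^(5t)

Coefficient matrix A = [[4, 1], [-1, 6]].
Characteristic polynomial det(A - λI) = λ^2 - 10λ + 25 = 0.
Single eigenvalue λ = 5 with algebraic multiplicity 2.
Eigenvector v = (-1,-1); generalized eigenvector w with (A-λI)w=v is (3,2).
General solution: e^(5t)[C_1·v + C_2·(t·v + w)].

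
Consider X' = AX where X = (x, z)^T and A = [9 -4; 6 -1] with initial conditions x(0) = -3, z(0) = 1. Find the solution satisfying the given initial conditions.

Coefficient matrix A = [[9, -4], [6, -1]].
Characteristic polynomial det(A - λI) = λ^2 - 8λ + 15 = 0.
Eigenvalues λ = 3, 5.
For λ=3: (A-λI) row 1 is [6, -4], so an eigenvector is (2, 3).
For λ=5: (A-λI) row 1 is [4, -4], so an eigenvector is (1, 1).
General solution: C_1e^(3t)(2,3) + C_2e^(5t)(1,1).
Applying x(0)=-3, z(0)=1 gives C_1=4, C_2=-11.

x(t) = -11e^(5t) + 8e^(3t), z(t) = -11e^(5t) + 12e^(3t)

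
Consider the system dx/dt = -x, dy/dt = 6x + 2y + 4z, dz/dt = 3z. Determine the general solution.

x(t) = C_1e^(-t), y(t) = -2C_1e^(-t) + C_2e^(2t) + 4C_3e^(3t), z(t) = C_3e^(3t)

Coefficient matrix A = [[-1, 0, 0], [6, 2, 4], [0, 0, 3]].
det(A - λI) = 0 gives eigenvalues λ = -1, 2, 3.
For λ=-1: eigenvector (1,-2,0).
For λ=2: eigenvector (0,1,0).
For λ=3: eigenvector (0,4,1).
General solution: C_1e^(-t)(1,-2,0) + C_2e^(2t)(0,1,0) + C_3e^(3t)(0,4,1).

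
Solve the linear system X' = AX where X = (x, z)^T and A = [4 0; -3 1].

x(t) = -K_2e^(4t), z(t) = -K_1e^(t) + K_2e^(4t)

Coefficient matrix A = [[4, 0], [-3, 1]].
Characteristic polynomial det(A - λI) = λ^2 - 5λ + 4 = 0.
Eigenvalues λ = 1, 4.
For λ=1: (A-λI) row 1 is [3, 0], so an eigenvector is (0, -1).
For λ=4: (A-λI) row 2 is [-3, -3], so an eigenvector is (-1, 1).
General solution: K_1e^(t)(0,-1) + K_2e^(4t)(-1,1).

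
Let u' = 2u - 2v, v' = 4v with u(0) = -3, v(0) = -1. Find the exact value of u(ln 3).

45

A = [[2,-2],[0,4]]; eigenvalues λ = 4, 2.
Eigenvectors: (-1,1) for λ=4, (-1,0) for λ=2.
From the initial condition, c_1 = -1, c_2 = 4.
u(ln 3) = (-1)(3^4)(-1) + (4)(3^2)(-1) = 45.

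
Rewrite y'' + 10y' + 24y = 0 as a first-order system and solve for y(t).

y(t) = C_1e^(-4t) + C_2e^(-6t)

Let x_1 = y, x_2 = y'. Then x_1' = x_2 and x_2' = -24x_1 - 10x_2.
A = [[0,1],[-24,-10]]; det(A-λI) = λ^2 + 10λ + 24.
Eigenvalues λ = -4, -6 with eigenvectors (1,-4), (1,-6).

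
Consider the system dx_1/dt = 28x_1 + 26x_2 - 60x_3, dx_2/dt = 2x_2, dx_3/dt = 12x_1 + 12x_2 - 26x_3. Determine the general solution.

x_1(t) = 5C_1e^(4t) + 2C_2e^(-2t) - C_3e^(2t), x_2(t) = C_3e^(2t), x_3(t) = 2C_1e^(4t) + C_2e^(-2t)

Coefficient matrix A = [[28, 26, -60], [0, 2, 0], [12, 12, -26]].
det(A - λI) = 0 gives eigenvalues λ = 4, -2, 2.
For λ=4: eigenvector (5,0,2).
For λ=-2: eigenvector (2,0,1).
For λ=2: eigenvector (-1,1,0).
General solution: C_1e^(4t)(5,0,2) + C_2e^(-2t)(2,0,1) + C_3e^(2t)(-1,1,0).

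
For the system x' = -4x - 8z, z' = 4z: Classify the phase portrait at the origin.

A = [[-4,-8],[0,4]]; det(A-λI) = λ^2 - 16.
λ = 4, -4: opposite signs.

saddle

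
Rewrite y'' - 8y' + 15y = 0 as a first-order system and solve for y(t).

y(t) = K_1e^(5t) + K_2e^(3t)

Let x_1 = y, x_2 = y'. Then x_1' = x_2 and x_2' = -15x_1 + 8x_2.
A = [[0,1],[-15,8]]; det(A-λI) = λ^2 - 8λ + 15.
Eigenvalues λ = 5, 3 with eigenvectors (1,5), (1,3).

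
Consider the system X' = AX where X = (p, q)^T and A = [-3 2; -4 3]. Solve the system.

Coefficient matrix A = [[-3, 2], [-4, 3]].
Characteristic polynomial det(A - λI) = λ^2 - 1 = 0.
Eigenvalues λ = 1, -1.
For λ=1: (A-λI) row 1 is [-4, 2], so an eigenvector is (-1, -2).
For λ=-1: (A-λI) row 1 is [-2, 2], so an eigenvector is (-1, -1).
General solution: c_1e^(t)(-1,-2) + c_2e^(-t)(-1,-1).

p(t) = -c_1e^(t) - c_2e^(-t), q(t) = -2c_1e^(t) - c_2e^(-t)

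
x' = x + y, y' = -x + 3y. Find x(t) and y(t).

x(t) = K_1e^(2t) + K_2te^(2t) - 3K_2e^(2t), y(t) = K_1e^(2t) + K_2te^(2t) - 2K_2e^(2t)

Coefficient matrix A = [[1, 1], [-1, 3]].
Characteristic polynomial det(A - λI) = λ^2 - 4λ + 4 = 0.
Single eigenvalue λ = 2 with algebraic multiplicity 2.
Eigenvector v = (1,1); generalized eigenvector w with (A-λI)w=v is (-3,-2).
General solution: e^(2t)[K_1·v + K_2·(t·v + w)].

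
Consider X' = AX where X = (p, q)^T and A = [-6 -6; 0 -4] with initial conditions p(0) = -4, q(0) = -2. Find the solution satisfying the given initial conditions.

p(t) = 6e^(-4t) - 10e^(-6t), q(t) = -2e^(-4t)

Coefficient matrix A = [[-6, -6], [0, -4]].
Characteristic polynomial det(A - λI) = λ^2 + 10λ + 24 = 0.
Eigenvalues λ = -4, -6.
For λ=-4: (A-λI) row 1 is [-2, -6], so an eigenvector is (-3, 1).
For λ=-6: (A-λI) row 1 is [0, -6], so an eigenvector is (-1, 0).
General solution: C_1e^(-4t)(-3,1) + C_2e^(-6t)(-1,0).
Applying p(0)=-4, q(0)=-2 gives C_1=-2, C_2=10.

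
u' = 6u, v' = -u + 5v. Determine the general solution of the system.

u(t) = -C_2e^(6t), v(t) = -C_1e^(5t) + C_2e^(6t)

Coefficient matrix A = [[6, 0], [-1, 5]].
Characteristic polynomial det(A - λI) = λ^2 - 11λ + 30 = 0.
Eigenvalues λ = 5, 6.
For λ=5: (A-λI) row 1 is [1, 0], so an eigenvector is (0, -1).
For λ=6: (A-λI) row 2 is [-1, -1], so an eigenvector is (-1, 1).
General solution: C_1e^(5t)(0,-1) + C_2e^(6t)(-1,1).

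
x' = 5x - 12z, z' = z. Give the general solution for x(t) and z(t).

Coefficient matrix A = [[5, -12], [0, 1]].
Characteristic polynomial det(A - λI) = λ^2 - 6λ + 5 = 0.
Eigenvalues λ = 1, 5.
For λ=1: (A-λI) row 1 is [4, -12], so an eigenvector is (3, 1).
For λ=5: (A-λI) row 1 is [0, -12], so an eigenvector is (1, 0).
General solution: K_1e^(t)(3,1) + K_2e^(5t)(1,0).

x(t) = 3K_1e^(t) + K_2e^(5t), z(t) = K_1e^(t)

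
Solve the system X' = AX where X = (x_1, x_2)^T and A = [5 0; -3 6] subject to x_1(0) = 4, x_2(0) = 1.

Coefficient matrix A = [[5, 0], [-3, 6]].
Characteristic polynomial det(A - λI) = λ^2 - 11λ + 30 = 0.
Eigenvalues λ = 6, 5.
For λ=6: (A-λI) row 1 is [-1, 0], so an eigenvector is (0, 1).
For λ=5: (A-λI) row 2 is [-3, 1], so an eigenvector is (-1, -3).
General solution: c_1e^(6t)(0,1) + c_2e^(5t)(-1,-3).
Applying x_1(0)=4, x_2(0)=1 gives c_1=-11, c_2=-4.

x_1(t) = 4e^(5t), x_2(t) = -11e^(6t) + 12e^(5t)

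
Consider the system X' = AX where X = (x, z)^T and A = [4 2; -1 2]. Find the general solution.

Coefficient matrix A = [[4, 2], [-1, 2]].
Characteristic polynomial det(A - λI) = λ^2 - 6λ + 10 = 0.
Eigenvalues λ = 3 ± i (complex conjugate pair).
For λ=3+i: an eigenvector is (1,-1) - i(-1,0) = (1 + i, -1).
A real fundamental pair from Re and Im of e^((3+i)t)v: X_1 = e^(3t)(cos(t)·(1,-1) + sin(t)·(-1,0)), X_2 = e^(3t)(sin(t)·(1,-1) - cos(t)·(-1,0)).
General solution: c_1X_1 + c_2X_2.

x(t) = -c_1e^(3t)sin(t) + c_1e^(3t)cos(t) + c_2e^(3t)sin(t) + c_2e^(3t)cos(t), z(t) = -c_1e^(3t)cos(t) - c_2e^(3t)sin(t)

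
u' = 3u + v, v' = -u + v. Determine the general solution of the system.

u(t) = -K_1e^(2t) - K_2te^(2t) - 2K_2e^(2t), v(t) = K_1e^(2t) + K_2te^(2t) + K_2e^(2t)

Coefficient matrix A = [[3, 1], [-1, 1]].
Characteristic polynomial det(A - λI) = λ^2 - 4λ + 4 = 0.
Single eigenvalue λ = 2 with algebraic multiplicity 2.
Eigenvector v = (-1,1); generalized eigenvector w with (A-λI)w=v is (-2,1).
General solution: e^(2t)[K_1·v + K_2·(t·v + w)].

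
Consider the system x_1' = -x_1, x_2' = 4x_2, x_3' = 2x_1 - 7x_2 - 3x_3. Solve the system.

Coefficient matrix A = [[-1, 0, 0], [0, 4, 0], [2, -7, -3]].
det(A - λI) = 0 gives eigenvalues λ = -1, 4, -3.
For λ=-1: eigenvector (1,0,1).
For λ=4: eigenvector (0,1,-1).
For λ=-3: eigenvector (0,0,1).
General solution: C_1e^(-t)(1,0,1) + C_2e^(4t)(0,1,-1) + C_3e^(-3t)(0,0,1).

x_1(t) = C_1e^(-t), x_2(t) = C_2e^(4t), x_3(t) = C_1e^(-t) - C_2e^(4t) + C_3e^(-3t)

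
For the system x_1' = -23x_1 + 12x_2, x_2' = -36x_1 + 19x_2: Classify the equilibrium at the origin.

A = [[-23,12],[-36,19]]; det(A-λI) = λ^2 + 4λ - 5.
λ = 1, -5: opposite signs.

saddle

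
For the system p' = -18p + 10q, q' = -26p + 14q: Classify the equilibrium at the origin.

stable spiral

A = [[-18,10],[-26,14]]; det(A-λI) = λ^2 + 4λ + 8.
λ = -2 ± 2i: negative real part.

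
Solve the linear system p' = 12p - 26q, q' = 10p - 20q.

p(t) = 2c_1e^(-4t)sin(2t) - 3c_1e^(-4t)cos(2t) - 3c_2e^(-4t)sin(2t) - 2c_2e^(-4t)cos(2t), q(t) = c_1e^(-4t)sin(2t) - 2c_1e^(-4t)cos(2t) - 2c_2e^(-4t)sin(2t) - c_2e^(-4t)cos(2t)

Coefficient matrix A = [[12, -26], [10, -20]].
Characteristic polynomial det(A - λI) = λ^2 + 8λ + 20 = 0.
Eigenvalues λ = -4 ± 2i (complex conjugate pair).
For λ=-4+2i: an eigenvector is (-3,-2) - i(2,1) = (-3 - 2i, -2 - i).
A real fundamental pair from Re and Im of e^((-4+2i)t)v: X_1 = e^(-4t)(cos(2t)·(-3,-2) + sin(2t)·(2,1)), X_2 = e^(-4t)(sin(2t)·(-3,-2) - cos(2t)·(2,1)).
General solution: c_1X_1 + c_2X_2.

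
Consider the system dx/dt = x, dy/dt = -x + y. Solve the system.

Coefficient matrix A = [[1, 0], [-1, 1]].
Characteristic polynomial det(A - λI) = λ^2 - 2λ + 1 = 0.
Single eigenvalue λ = 1 with algebraic multiplicity 2.
Eigenvector v = (0,1); generalized eigenvector w with (A-λI)w=v is (-1,-1).
General solution: e^(t)[c_1·v + c_2·(t·v + w)].

x(t) = -c_2e^(t), y(t) = c_1e^(t) + c_2te^(t) - c_2e^(t)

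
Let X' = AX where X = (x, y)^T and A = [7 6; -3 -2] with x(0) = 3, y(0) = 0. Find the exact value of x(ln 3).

477

A = [[7,6],[-3,-2]]; eigenvalues λ = 1, 4.
Eigenvectors: (1,-1) for λ=1, (2,-1) for λ=4.
From the initial condition, c_1 = -3, c_2 = 3.
x(ln 3) = (-3)(3^1)(1) + (3)(3^4)(2) = 477.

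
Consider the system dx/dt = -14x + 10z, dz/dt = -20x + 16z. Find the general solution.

x(t) = -C_1e^(6t) - C_2e^(-4t), z(t) = -2C_1e^(6t) - C_2e^(-4t)

Coefficient matrix A = [[-14, 10], [-20, 16]].
Characteristic polynomial det(A - λI) = λ^2 - 2λ - 24 = 0.
Eigenvalues λ = 6, -4.
For λ=6: (A-λI) row 1 is [-20, 10], so an eigenvector is (-1, -2).
For λ=-4: (A-λI) row 1 is [-10, 10], so an eigenvector is (-1, -1).
General solution: C_1e^(6t)(-1,-2) + C_2e^(-4t)(-1,-1).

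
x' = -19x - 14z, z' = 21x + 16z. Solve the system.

Coefficient matrix A = [[-19, -14], [21, 16]].
Characteristic polynomial det(A - λI) = λ^2 + 3λ - 10 = 0.
Eigenvalues λ = -5, 2.
For λ=-5: (A-λI) row 1 is [-14, -14], so an eigenvector is (-1, 1).
For λ=2: (A-λI) row 1 is [-21, -14], so an eigenvector is (-2, 3).
General solution: c_1e^(-5t)(-1,1) + c_2e^(2t)(-2,3).

x(t) = -c_1e^(-5t) - 2c_2e^(2t), z(t) = c_1e^(-5t) + 3c_2e^(2t)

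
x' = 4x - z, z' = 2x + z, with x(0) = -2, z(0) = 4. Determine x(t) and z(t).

Coefficient matrix A = [[4, -1], [2, 1]].
Characteristic polynomial det(A - λI) = λ^2 - 5λ + 6 = 0.
Eigenvalues λ = 2, 3.
For λ=2: (A-λI) row 1 is [2, -1], so an eigenvector is (1, 2).
For λ=3: (A-λI) row 1 is [1, -1], so an eigenvector is (-1, -1).
General solution: c_1e^(2t)(1,2) + c_2e^(3t)(-1,-1).
Applying x(0)=-2, z(0)=4 gives c_1=6, c_2=8.

x(t) = -8e^(3t) + 6e^(2t), z(t) = -8e^(3t) + 12e^(2t)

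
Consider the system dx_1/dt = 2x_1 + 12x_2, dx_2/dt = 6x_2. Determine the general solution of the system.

x_1(t) = -c_1e^(2t) - 3c_2e^(6t), x_2(t) = -c_2e^(6t)

Coefficient matrix A = [[2, 12], [0, 6]].
Characteristic polynomial det(A - λI) = λ^2 - 8λ + 12 = 0.
Eigenvalues λ = 2, 6.
For λ=2: (A-λI) row 1 is [0, 12], so an eigenvector is (-1, 0).
For λ=6: (A-λI) row 1 is [-4, 12], so an eigenvector is (-3, -1).
General solution: c_1e^(2t)(-1,0) + c_2e^(6t)(-3,-1).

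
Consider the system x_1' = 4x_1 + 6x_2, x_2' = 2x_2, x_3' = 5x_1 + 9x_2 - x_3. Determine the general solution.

Coefficient matrix A = [[4, 6, 0], [0, 2, 0], [5, 9, -1]].
det(A - λI) = 0 gives eigenvalues λ = 4, -1, 2.
For λ=4: eigenvector (1,0,1).
For λ=-1: eigenvector (0,0,1).
For λ=2: eigenvector (-3,1,-2).
General solution: c_1e^(4t)(1,0,1) + c_2e^(-t)(0,0,1) + c_3e^(2t)(-3,1,-2).

x_1(t) = c_1e^(4t) - 3c_3e^(2t), x_2(t) = c_3e^(2t), x_3(t) = c_1e^(4t) + c_2e^(-t) - 2c_3e^(2t)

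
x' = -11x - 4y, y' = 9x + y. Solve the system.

Coefficient matrix A = [[-11, -4], [9, 1]].
Characteristic polynomial det(A - λI) = λ^2 + 10λ + 25 = 0.
Single eigenvalue λ = -5 with algebraic multiplicity 2.
Eigenvector v = (-2,3); generalized eigenvector w with (A-λI)w=v is (-1,2).
General solution: e^(-5t)[C_1·v + C_2·(t·v + w)].

x(t) = -2C_1e^(-5t) - 2C_2te^(-5t) - C_2e^(-5t), y(t) = 3C_1e^(-5t) + 3C_2te^(-5t) + 2C_2e^(-5t)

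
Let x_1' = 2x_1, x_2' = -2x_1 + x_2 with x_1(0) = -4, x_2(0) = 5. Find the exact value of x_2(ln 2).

26

A = [[2,0],[-2,1]]; eigenvalues λ = 1, 2.
Eigenvectors: (0,1) for λ=1, (1,-2) for λ=2.
From the initial condition, c_1 = -3, c_2 = -4.
x_2(ln 2) = (-3)(2^1)(1) + (-4)(2^2)(-2) = 26.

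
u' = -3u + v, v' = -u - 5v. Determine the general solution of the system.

u(t) = -C_1e^(-4t) - C_2te^(-4t) - C_2e^(-4t), v(t) = C_1e^(-4t) + C_2te^(-4t)

Coefficient matrix A = [[-3, 1], [-1, -5]].
Characteristic polynomial det(A - λI) = λ^2 + 8λ + 16 = 0.
Single eigenvalue λ = -4 with algebraic multiplicity 2.
Eigenvector v = (-1,1); generalized eigenvector w with (A-λI)w=v is (-1,0).
General solution: e^(-4t)[C_1·v + C_2·(t·v + w)].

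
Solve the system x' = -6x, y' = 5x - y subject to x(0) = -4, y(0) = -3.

Coefficient matrix A = [[-6, 0], [5, -1]].
Characteristic polynomial det(A - λI) = λ^2 + 7λ + 6 = 0.
Eigenvalues λ = -1, -6.
For λ=-1: (A-λI) row 1 is [-5, 0], so an eigenvector is (0, -1).
For λ=-6: (A-λI) row 2 is [5, 5], so an eigenvector is (-1, 1).
General solution: c_1e^(-t)(0,-1) + c_2e^(-6t)(-1,1).
Applying x(0)=-4, y(0)=-3 gives c_1=7, c_2=4.

x(t) = -4e^(-6t), y(t) = -7e^(-t) + 4e^(-6t)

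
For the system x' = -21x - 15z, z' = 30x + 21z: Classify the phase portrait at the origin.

A = [[-21,-15],[30,21]]; det(A-λI) = λ^2 + 9.
λ = 0 ± 3i: zero real part.

center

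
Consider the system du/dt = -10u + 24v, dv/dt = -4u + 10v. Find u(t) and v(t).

u(t) = -2K_1e^(2t) + 3K_2e^(-2t), v(t) = -K_1e^(2t) + K_2e^(-2t)

Coefficient matrix A = [[-10, 24], [-4, 10]].
Characteristic polynomial det(A - λI) = λ^2 - 4 = 0.
Eigenvalues λ = 2, -2.
For λ=2: (A-λI) row 1 is [-12, 24], so an eigenvector is (-2, -1).
For λ=-2: (A-λI) row 1 is [-8, 24], so an eigenvector is (3, 1).
General solution: K_1e^(2t)(-2,-1) + K_2e^(-2t)(3,1).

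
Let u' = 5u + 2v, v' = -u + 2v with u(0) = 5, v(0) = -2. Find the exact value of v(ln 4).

A = [[5,2],[-1,2]]; eigenvalues λ = 3, 4.
Eigenvectors: (1,-1) for λ=3, (2,-1) for λ=4.
From the initial condition, c_1 = -1, c_2 = 3.
v(ln 4) = (-1)(4^3)(-1) + (3)(4^4)(-1) = -704.

-704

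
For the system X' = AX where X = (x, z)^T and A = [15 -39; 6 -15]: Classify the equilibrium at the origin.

A = [[15,-39],[6,-15]]; det(A-λI) = λ^2 + 9.
λ = 0 ± 3i: zero real part.

center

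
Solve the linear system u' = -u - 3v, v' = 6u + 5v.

Coefficient matrix A = [[-1, -3], [6, 5]].
Characteristic polynomial det(A - λI) = λ^2 - 4λ + 13 = 0.
Eigenvalues λ = 2 ± 3i (complex conjugate pair).
For λ=2+3i: an eigenvector is (-1,1) - i(0,-1) = (-1, 1 + i).
A real fundamental pair from Re and Im of e^((2+3i)t)v: X_1 = e^(2t)(cos(3t)·(-1,1) + sin(3t)·(0,-1)), X_2 = e^(2t)(sin(3t)·(-1,1) - cos(3t)·(0,-1)).
General solution: C_1X_1 + C_2X_2.

u(t) = -C_1e^(2t)cos(3t) - C_2e^(2t)sin(3t), v(t) = -C_1e^(2t)sin(3t) + C_1e^(2t)cos(3t) + C_2e^(2t)sin(3t) + C_2e^(2t)cos(3t)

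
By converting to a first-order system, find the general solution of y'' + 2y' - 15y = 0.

y(t) = C_1e^(-5t) + C_2e^(3t)

Let x_1 = y, x_2 = y'. Then x_1' = x_2 and x_2' = 15x_1 - 2x_2.
A = [[0,1],[15,-2]]; det(A-λI) = λ^2 + 2λ - 15.
Eigenvalues λ = -5, 3 with eigenvectors (1,-5), (1,3).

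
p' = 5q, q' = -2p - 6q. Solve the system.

Coefficient matrix A = [[0, 5], [-2, -6]].
Characteristic polynomial det(A - λI) = λ^2 + 6λ + 10 = 0.
Eigenvalues λ = -3 ± i (complex conjugate pair).
For λ=-3+i: an eigenvector is (-2,1) - i(-1,1) = (-2 + i, 1 - i).
A real fundamental pair from Re and Im of e^((-3+i)t)v: X_1 = e^(-3t)(cos(t)·(-2,1) + sin(t)·(-1,1)), X_2 = e^(-3t)(sin(t)·(-2,1) - cos(t)·(-1,1)).
General solution: C_1X_1 + C_2X_2.

p(t) = -C_1e^(-3t)sin(t) - 2C_1e^(-3t)cos(t) - 2C_2e^(-3t)sin(t) + C_2e^(-3t)cos(t), q(t) = C_1e^(-3t)sin(t) + C_1e^(-3t)cos(t) + C_2e^(-3t)sin(t) - C_2e^(-3t)cos(t)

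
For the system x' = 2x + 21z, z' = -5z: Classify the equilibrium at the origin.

A = [[2,21],[0,-5]]; det(A-λI) = λ^2 + 3λ - 10.
λ = -5, 2: opposite signs.

saddle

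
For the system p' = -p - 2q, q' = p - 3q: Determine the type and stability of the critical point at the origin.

A = [[-1,-2],[1,-3]]; det(A-λI) = λ^2 + 4λ + 5.
λ = -2 ± i: negative real part.

stable spiral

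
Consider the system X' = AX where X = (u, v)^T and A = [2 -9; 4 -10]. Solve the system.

u(t) = -3K_1e^(-4t) - 3K_2te^(-4t) - 2K_2e^(-4t), v(t) = -2K_1e^(-4t) - 2K_2te^(-4t) - K_2e^(-4t)

Coefficient matrix A = [[2, -9], [4, -10]].
Characteristic polynomial det(A - λI) = λ^2 + 8λ + 16 = 0.
Single eigenvalue λ = -4 with algebraic multiplicity 2.
Eigenvector v = (-3,-2); generalized eigenvector w with (A-λI)w=v is (-2,-1).
General solution: e^(-4t)[K_1·v + K_2·(t·v + w)].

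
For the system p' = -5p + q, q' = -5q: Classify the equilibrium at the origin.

A = [[-5,1],[0,-5]]; det(A-λI) = λ^2 + 10λ + 25.
repeated λ = -5 with a single eigenvector.

stable improper node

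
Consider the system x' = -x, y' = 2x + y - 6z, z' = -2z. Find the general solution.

x(t) = K_1e^(-t), y(t) = -K_1e^(-t) + K_2e^(t) + 2K_3e^(-2t), z(t) = K_3e^(-2t)

Coefficient matrix A = [[-1, 0, 0], [2, 1, -6], [0, 0, -2]].
det(A - λI) = 0 gives eigenvalues λ = -1, 1, -2.
For λ=-1: eigenvector (1,-1,0).
For λ=1: eigenvector (0,1,0).
For λ=-2: eigenvector (0,2,1).
General solution: K_1e^(-t)(1,-1,0) + K_2e^(t)(0,1,0) + K_3e^(-2t)(0,2,1).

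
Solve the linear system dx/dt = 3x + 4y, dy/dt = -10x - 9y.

x(t) = -c_1e^(-3t)sin(2t) - c_1e^(-3t)cos(2t) - c_2e^(-3t)sin(2t) + c_2e^(-3t)cos(2t), y(t) = 2c_1e^(-3t)sin(2t) + c_1e^(-3t)cos(2t) + c_2e^(-3t)sin(2t) - 2c_2e^(-3t)cos(2t)

Coefficient matrix A = [[3, 4], [-10, -9]].
Characteristic polynomial det(A - λI) = λ^2 + 6λ + 13 = 0.
Eigenvalues λ = -3 ± 2i (complex conjugate pair).
For λ=-3+2i: an eigenvector is (-1,1) - i(-1,2) = (-1 + i, 1 - 2i).
A real fundamental pair from Re and Im of e^((-3+2i)t)v: X_1 = e^(-3t)(cos(2t)·(-1,1) + sin(2t)·(-1,2)), X_2 = e^(-3t)(sin(2t)·(-1,1) - cos(2t)·(-1,2)).
General solution: c_1X_1 + c_2X_2.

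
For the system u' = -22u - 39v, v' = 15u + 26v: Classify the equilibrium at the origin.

A = [[-22,-39],[15,26]]; det(A-λI) = λ^2 - 4λ + 13.
λ = 2 ± 3i: positive real part.

unstable spiral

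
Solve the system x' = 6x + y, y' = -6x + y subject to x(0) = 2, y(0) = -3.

Coefficient matrix A = [[6, 1], [-6, 1]].
Characteristic polynomial det(A - λI) = λ^2 - 7λ + 12 = 0.
Eigenvalues λ = 4, 3.
For λ=4: (A-λI) row 1 is [2, 1], so an eigenvector is (1, -2).
For λ=3: (A-λI) row 1 is [3, 1], so an eigenvector is (-1, 3).
General solution: C_1e^(4t)(1,-2) + C_2e^(3t)(-1,3).
Applying x(0)=2, y(0)=-3 gives C_1=3, C_2=1.

x(t) = 3e^(4t) - e^(3t), y(t) = -6e^(4t) + 3e^(3t)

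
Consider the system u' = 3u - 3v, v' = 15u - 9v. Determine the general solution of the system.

u(t) = -K_1e^(-3t)cos(3t) - K_2e^(-3t)sin(3t), v(t) = -K_1e^(-3t)sin(3t) - 2K_1e^(-3t)cos(3t) - 2K_2e^(-3t)sin(3t) + K_2e^(-3t)cos(3t)

Coefficient matrix A = [[3, -3], [15, -9]].
Characteristic polynomial det(A - λI) = λ^2 + 6λ + 18 = 0.
Eigenvalues λ = -3 ± 3i (complex conjugate pair).
For λ=-3+3i: an eigenvector is (-1,-2) - i(0,-1) = (-1, -2 + i).
A real fundamental pair from Re and Im of e^((-3+3i)t)v: X_1 = e^(-3t)(cos(3t)·(-1,-2) + sin(3t)·(0,-1)), X_2 = e^(-3t)(sin(3t)·(-1,-2) - cos(3t)·(0,-1)).
General solution: K_1X_1 + K_2X_2.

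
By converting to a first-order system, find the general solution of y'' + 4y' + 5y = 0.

Let x_1 = y, x_2 = y'. Then x_1' = x_2 and x_2' = -5x_1 - 4x_2.
A = [[0,1],[-5,-4]]; det(A-λI) = λ^2 + 4λ + 5.
Eigenvalues λ = -2 ± i.

y(t) = C_1e^(-2t)cos(t) + C_2e^(-2t)sin(t)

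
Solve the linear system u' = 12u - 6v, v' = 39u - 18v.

Coefficient matrix A = [[12, -6], [39, -18]].
Characteristic polynomial det(A - λI) = λ^2 + 6λ + 18 = 0.
Eigenvalues λ = -3 ± 3i (complex conjugate pair).
For λ=-3+3i: an eigenvector is (-1,-3) - i(1,2) = (-1 - i, -3 - 2i).
A real fundamental pair from Re and Im of e^((-3+3i)t)v: X_1 = e^(-3t)(cos(3t)·(-1,-3) + sin(3t)·(1,2)), X_2 = e^(-3t)(sin(3t)·(-1,-3) - cos(3t)·(1,2)).
General solution: C_1X_1 + C_2X_2.

u(t) = C_1e^(-3t)sin(3t) - C_1e^(-3t)cos(3t) - C_2e^(-3t)sin(3t) - C_2e^(-3t)cos(3t), v(t) = 2C_1e^(-3t)sin(3t) - 3C_1e^(-3t)cos(3t) - 3C_2e^(-3t)sin(3t) - 2C_2e^(-3t)cos(3t)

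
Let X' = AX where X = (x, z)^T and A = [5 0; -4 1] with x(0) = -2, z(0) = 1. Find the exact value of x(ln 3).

-486

A = [[5,0],[-4,1]]; eigenvalues λ = 1, 5.
Eigenvectors: (0,-1) for λ=1, (1,-1) for λ=5.
From the initial condition, c_1 = 1, c_2 = -2.
x(ln 3) = (1)(3^1)(0) + (-2)(3^5)(1) = -486.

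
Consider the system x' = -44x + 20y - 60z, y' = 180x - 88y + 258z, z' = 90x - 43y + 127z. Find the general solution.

Coefficient matrix A = [[-44, 20, -60], [180, -88, 258], [90, -43, 127]].
det(A - λI) = 0 gives eigenvalues λ = -4, 1, -2.
For λ=-4: eigenvector (1,-4,-2).
For λ=1: eigenvector (-4,18,9).
For λ=-2: eigenvector (0,3,1).
General solution: c_1e^(-4t)(1,-4,-2) + c_2e^(t)(-4,18,9) + c_3e^(-2t)(0,3,1).

x(t) = c_1e^(-4t) - 4c_2e^(t), y(t) = -4c_1e^(-4t) + 18c_2e^(t) + 3c_3e^(-2t), z(t) = -2c_1e^(-4t) + 9c_2e^(t) + c_3e^(-2t)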